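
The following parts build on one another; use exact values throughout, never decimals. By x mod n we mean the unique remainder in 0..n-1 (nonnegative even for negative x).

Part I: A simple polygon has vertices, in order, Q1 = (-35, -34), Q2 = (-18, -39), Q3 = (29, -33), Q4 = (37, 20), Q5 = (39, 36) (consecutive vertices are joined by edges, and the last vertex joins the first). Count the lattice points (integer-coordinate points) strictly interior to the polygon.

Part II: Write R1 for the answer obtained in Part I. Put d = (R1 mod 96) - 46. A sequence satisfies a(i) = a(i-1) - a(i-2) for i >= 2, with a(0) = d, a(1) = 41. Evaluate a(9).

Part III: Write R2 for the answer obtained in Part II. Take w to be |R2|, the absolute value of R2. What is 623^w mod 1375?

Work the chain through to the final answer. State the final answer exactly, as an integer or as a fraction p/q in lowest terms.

Part I: cross terms: (-35*-39 - -18*-34)=753, (-18*-33 - 29*-39)=1725, (29*20 - 37*-33)=1801, (37*36 - 39*20)=552, (39*-34 - -35*36)=-66; twice the area = |4765| = 4765; area = 4765/2; boundary points = 1 + 1 + 1 + 2 + 2 = 7; strictly interior points = area - boundary/2 + 1 = 2380; answer 2380
Part II: R1 = 2380; d = 30; a(2) = 1*(41) - 1*(30) = 11; iterating: a(2)=11, a(3)=-30, a(4)=-41, a(5)=-11, a(6)=30, a(7)=41, a(8)=11, a(9)=-30; answer -30
Part III: R2 = -30; w = 30; squarings mod 1375: 623^1=623, 623^2=379, 623^4=641, 623^8=1131, 623^16=411; 623^30 = 623^2 * 623^4 * 623^8 * 623^16 = 199 (mod 1375); answer 199

199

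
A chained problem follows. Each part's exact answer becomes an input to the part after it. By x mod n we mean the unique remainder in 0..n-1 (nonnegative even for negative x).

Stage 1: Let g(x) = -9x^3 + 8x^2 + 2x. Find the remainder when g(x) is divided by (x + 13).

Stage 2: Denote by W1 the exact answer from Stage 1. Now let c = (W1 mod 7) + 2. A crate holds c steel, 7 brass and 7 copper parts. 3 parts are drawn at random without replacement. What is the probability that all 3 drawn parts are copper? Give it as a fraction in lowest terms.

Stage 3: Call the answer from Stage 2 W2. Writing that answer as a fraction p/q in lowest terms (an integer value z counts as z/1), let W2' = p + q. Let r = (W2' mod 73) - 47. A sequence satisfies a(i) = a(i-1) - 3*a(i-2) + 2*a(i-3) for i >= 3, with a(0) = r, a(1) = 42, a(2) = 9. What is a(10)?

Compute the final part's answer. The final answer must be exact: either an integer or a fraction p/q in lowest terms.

Stage 1: remainder = value at the root: -9*(-13)^3 + 8*(-13)^2 + 2*(-13)^1 = (19773) + (1352) + (-26) = 21099; answer 21099
Stage 2: W1 = 21099; c = 3; total draws C(17,3) = 680; favorable C(7,3) = 35; P = 7/136; answer 7/136
Stage 3: W2 = 7/136; threaded value p + q = 143; r = 23; a(3) = 1*(9) - 3*(42) + 2*(23) = -71; iterating: a(3)=-71, a(4)=-14, a(5)=217, a(6)=117, a(7)=-562, a(8)=-479, a(9)=1441, a(10)=1754; answer 1754

1754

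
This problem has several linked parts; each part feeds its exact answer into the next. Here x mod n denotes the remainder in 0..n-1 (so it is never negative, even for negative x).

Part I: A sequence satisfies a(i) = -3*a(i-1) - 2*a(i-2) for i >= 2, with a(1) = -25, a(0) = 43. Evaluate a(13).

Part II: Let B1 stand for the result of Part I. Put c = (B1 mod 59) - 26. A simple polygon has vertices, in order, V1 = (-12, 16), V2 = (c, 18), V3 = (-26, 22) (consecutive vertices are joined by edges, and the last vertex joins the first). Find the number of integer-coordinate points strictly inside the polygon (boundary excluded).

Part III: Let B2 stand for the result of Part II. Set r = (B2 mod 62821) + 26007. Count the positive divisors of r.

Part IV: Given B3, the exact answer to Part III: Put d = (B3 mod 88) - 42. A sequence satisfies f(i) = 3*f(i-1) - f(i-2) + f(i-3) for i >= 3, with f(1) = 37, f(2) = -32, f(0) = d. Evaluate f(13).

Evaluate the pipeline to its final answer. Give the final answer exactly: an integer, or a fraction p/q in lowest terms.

Part I: a(2) = -3*(-25) - 2*(43) = -11; iterating: a(2)=-11, a(3)=83, a(4)=-227, a(5)=515, a(6)=-1091, a(7)=2243, a(8)=-4547, a(9)=9155, a(10)=-18371, a(11)=36803, a(12)=-73667, a(13)=147395; answer 147395
Part II: B1 = 147395; c = -13; cross terms: (-12*18 - -13*16)=-8, (-13*22 - -26*18)=182, (-26*16 - -12*22)=-152; twice the area = |22| = 22; area = 11; boundary points = 1 + 1 + 2 = 4; strictly interior points = area - boundary/2 + 1 = 10; answer 10
Part III: B2 = 10; r = 26017; 26017 is prime, so its only divisors are 1 and 26017; count = 2; answer 2
Part IV: B3 = 2; d = -40; f(3) = 3*(-32) - 1*(37) + 1*(-40) = -173; iterating: f(3)=-173, f(4)=-450, f(5)=-1209, f(6)=-3350, f(7)=-9291, f(8)=-25732, f(9)=-71255, f(10)=-197324, f(11)=-546449, f(12)=-1513278, f(13)=-4190709; answer -4190709

-4190709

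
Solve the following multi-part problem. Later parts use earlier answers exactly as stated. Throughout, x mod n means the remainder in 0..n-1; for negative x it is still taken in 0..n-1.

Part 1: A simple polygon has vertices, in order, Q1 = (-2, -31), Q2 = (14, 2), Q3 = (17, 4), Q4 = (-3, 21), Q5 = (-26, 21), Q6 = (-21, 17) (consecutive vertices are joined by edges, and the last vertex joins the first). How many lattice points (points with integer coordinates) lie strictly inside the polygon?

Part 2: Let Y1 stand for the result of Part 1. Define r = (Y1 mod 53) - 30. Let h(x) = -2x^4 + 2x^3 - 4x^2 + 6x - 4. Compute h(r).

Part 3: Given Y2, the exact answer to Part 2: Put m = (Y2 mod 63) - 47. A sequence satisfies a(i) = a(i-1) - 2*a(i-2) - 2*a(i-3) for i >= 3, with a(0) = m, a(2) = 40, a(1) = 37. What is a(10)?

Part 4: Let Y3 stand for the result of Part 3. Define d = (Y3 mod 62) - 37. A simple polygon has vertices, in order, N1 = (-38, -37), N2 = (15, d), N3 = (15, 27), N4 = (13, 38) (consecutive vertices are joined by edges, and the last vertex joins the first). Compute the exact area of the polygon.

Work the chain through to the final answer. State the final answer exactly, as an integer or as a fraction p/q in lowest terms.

Part 1: cross terms: (-2*2 - 14*-31)=430, (14*4 - 17*2)=22, (17*21 - -3*4)=369, (-3*21 - -26*21)=483, (-26*17 - -21*21)=-1, (-21*-31 - -2*17)=685; twice the area = |1988| = 1988; area = 994; boundary points = 1 + 1 + 1 + 23 + 1 + 1 = 28; strictly interior points = area - boundary/2 + 1 = 981; answer 981
Part 2: Y1 = 981; r = -3; -2*(-3)^4 + 2*(-3)^3 - 4*(-3)^2 + 6*(-3)^1 - 4 = (-162) + (-54) + (-36) + (-18) + (-4) = -274; answer -274
Part 3: Y2 = -274; m = -6; a(3) = 1*(40) - 2*(37) - 2*(-6) = -22; iterating: a(3)=-22, a(4)=-176, a(5)=-212, a(6)=184, a(7)=960, a(8)=1016, a(9)=-1272, a(10)=-5224; answer -5224
Part 4: Y3 = -5224; d = 9; cross terms: (-38*9 - 15*-37)=213, (15*27 - 15*9)=270, (15*38 - 13*27)=219, (13*-37 - -38*38)=963; twice the area = |1665| = 1665; area = 1665/2; answer 1665/2

1665/2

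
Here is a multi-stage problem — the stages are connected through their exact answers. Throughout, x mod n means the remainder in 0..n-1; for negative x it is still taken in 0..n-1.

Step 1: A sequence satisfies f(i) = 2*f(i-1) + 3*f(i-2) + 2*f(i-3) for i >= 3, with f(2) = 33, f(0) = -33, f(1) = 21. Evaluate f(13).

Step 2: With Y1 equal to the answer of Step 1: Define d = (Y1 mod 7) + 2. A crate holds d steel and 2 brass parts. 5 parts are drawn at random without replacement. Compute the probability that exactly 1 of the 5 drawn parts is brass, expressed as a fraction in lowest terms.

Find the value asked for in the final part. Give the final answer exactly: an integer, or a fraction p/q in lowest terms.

10/21

Step 1: f(3) = 2*(33) + 3*(21) + 2*(-33) = 63; iterating: f(3)=63, f(4)=267, f(5)=789, f(6)=2505, f(7)=7911, f(8)=24915, f(9)=78573, f(10)=247713, f(11)=780975, f(12)=2462235, f(13)=7762821; answer 7762821
Step 2: Y1 = 7762821; d = 5; total draws C(7,5) = 21; favorable C(2,1)*C(5,4) = 10; P = 10/21; answer 10/21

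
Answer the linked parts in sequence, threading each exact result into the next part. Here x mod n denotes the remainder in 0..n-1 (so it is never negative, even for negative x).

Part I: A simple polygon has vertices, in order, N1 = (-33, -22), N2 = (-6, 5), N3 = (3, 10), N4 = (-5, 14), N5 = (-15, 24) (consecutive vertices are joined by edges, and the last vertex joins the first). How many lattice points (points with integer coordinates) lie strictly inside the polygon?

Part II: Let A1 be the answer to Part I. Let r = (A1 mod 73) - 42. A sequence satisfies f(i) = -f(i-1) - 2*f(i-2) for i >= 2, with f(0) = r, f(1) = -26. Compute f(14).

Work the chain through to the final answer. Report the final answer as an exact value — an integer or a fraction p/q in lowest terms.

Part I: cross terms: (-33*5 - -6*-22)=-297, (-6*10 - 3*5)=-75, (3*14 - -5*10)=92, (-5*24 - -15*14)=90, (-15*-22 - -33*24)=1122; twice the area = |932| = 932; area = 466; boundary points = 27 + 1 + 4 + 10 + 2 = 44; strictly interior points = area - boundary/2 + 1 = 445; answer 445
Part II: A1 = 445; r = -35; f(2) = -1*(-26) - 2*(-35) = 96; iterating: f(2)=96, f(3)=-44, f(4)=-148, f(5)=236, f(6)=60, f(7)=-532, f(8)=412, f(9)=652, f(10)=-1476, f(11)=172, f(12)=2780, f(13)=-3124, f(14)=-2436; answer -2436

-2436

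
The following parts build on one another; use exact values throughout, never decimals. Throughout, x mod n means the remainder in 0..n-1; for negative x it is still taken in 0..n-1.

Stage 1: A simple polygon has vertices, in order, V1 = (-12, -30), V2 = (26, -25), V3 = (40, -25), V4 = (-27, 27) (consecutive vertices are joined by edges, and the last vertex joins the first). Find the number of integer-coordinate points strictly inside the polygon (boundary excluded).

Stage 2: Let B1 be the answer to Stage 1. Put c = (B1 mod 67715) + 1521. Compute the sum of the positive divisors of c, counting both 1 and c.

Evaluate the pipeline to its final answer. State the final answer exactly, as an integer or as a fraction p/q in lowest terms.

Stage 1: cross terms: (-12*-25 - 26*-30)=1080, (26*-25 - 40*-25)=350, (40*27 - -27*-25)=405, (-27*-30 - -12*27)=1134; twice the area = |2969| = 2969; area = 2969/2; boundary points = 1 + 14 + 1 + 3 = 19; strictly interior points = area - boundary/2 + 1 = 1476; answer 1476
Stage 2: B1 = 1476; c = 2997; 2997 = 3^4 * 37; sigma = (1 + 3 + 9 + 27 + 81) * (1 + 37) = 121 * 38 = 4598; answer 4598

4598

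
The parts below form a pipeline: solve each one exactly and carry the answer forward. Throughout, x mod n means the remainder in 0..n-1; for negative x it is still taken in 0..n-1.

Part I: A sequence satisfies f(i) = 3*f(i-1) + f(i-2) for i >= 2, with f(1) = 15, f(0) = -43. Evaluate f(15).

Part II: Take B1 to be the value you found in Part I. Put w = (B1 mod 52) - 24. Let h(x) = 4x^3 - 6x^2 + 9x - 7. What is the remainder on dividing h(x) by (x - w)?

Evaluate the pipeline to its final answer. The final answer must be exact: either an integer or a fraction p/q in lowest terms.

388

Part I: f(2) = 3*(15) + 1*(-43) = 2; iterating: f(2)=2, f(3)=21, f(4)=65, f(5)=216, f(6)=713, f(7)=2355, f(8)=7778, f(9)=25689, f(10)=84845, f(11)=280224, f(12)=925517, f(13)=3056775, f(14)=10095842, f(15)=33344301; answer 33344301
Part II: B1 = 33344301; w = 5; remainder = value at the root: 4*(5)^3 - 6*(5)^2 + 9*(5)^1 - 7 = (500) + (-150) + (45) + (-7) = 388; answer 388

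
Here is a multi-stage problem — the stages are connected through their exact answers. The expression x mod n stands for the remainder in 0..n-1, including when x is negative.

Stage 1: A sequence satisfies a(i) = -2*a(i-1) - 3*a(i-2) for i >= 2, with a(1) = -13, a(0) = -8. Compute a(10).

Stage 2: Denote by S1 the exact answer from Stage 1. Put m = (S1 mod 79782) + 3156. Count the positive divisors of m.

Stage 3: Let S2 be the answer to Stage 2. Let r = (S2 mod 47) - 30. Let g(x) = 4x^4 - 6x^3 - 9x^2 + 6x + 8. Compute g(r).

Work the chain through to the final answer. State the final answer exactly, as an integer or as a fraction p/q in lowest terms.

1927128

Stage 1: a(2) = -2*(-13) - 3*(-8) = 50; iterating: a(2)=50, a(3)=-61, a(4)=-28, a(5)=239, a(6)=-394, a(7)=71, a(8)=1040, a(9)=-2293, a(10)=1466; answer 1466
Stage 2: S1 = 1466; m = 4622; 4622 = 2 * 2311; number of divisors = (1+1) * (1+1) = 4; answer 4
Stage 3: S2 = 4; r = -26; 4*(-26)^4 - 6*(-26)^3 - 9*(-26)^2 + 6*(-26)^1 + 8 = (1827904) + (105456) + (-6084) + (-156) + (8) = 1927128; answer 1927128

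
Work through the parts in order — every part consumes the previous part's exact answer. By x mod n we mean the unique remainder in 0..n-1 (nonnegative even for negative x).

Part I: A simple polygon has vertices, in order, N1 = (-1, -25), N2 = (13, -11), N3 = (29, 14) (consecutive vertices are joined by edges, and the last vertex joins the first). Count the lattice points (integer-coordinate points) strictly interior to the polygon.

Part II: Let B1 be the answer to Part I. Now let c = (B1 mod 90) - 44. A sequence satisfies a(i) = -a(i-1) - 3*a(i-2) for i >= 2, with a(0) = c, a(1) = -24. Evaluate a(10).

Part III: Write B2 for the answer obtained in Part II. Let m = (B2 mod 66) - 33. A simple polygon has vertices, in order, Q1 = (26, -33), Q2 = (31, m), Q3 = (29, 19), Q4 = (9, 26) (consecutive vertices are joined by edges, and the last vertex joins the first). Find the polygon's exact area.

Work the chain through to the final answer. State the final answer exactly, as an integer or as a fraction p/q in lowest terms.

Part I: cross terms: (-1*-11 - 13*-25)=336, (13*14 - 29*-11)=501, (29*-25 - -1*14)=-711; twice the area = |126| = 126; area = 63; boundary points = 14 + 1 + 3 = 18; strictly interior points = area - boundary/2 + 1 = 55; answer 55
Part II: B1 = 55; c = 11; a(2) = -1*(-24) - 3*(11) = -9; iterating: a(2)=-9, a(3)=81, a(4)=-54, a(5)=-189, a(6)=351, a(7)=216, a(8)=-1269, a(9)=621, a(10)=3186; answer 3186
Part III: B2 = 3186; m = -15; cross terms: (26*-15 - 31*-33)=633, (31*19 - 29*-15)=1024, (29*26 - 9*19)=583, (9*-33 - 26*26)=-973; twice the area = |1267| = 1267; area = 1267/2; answer 1267/2

1267/2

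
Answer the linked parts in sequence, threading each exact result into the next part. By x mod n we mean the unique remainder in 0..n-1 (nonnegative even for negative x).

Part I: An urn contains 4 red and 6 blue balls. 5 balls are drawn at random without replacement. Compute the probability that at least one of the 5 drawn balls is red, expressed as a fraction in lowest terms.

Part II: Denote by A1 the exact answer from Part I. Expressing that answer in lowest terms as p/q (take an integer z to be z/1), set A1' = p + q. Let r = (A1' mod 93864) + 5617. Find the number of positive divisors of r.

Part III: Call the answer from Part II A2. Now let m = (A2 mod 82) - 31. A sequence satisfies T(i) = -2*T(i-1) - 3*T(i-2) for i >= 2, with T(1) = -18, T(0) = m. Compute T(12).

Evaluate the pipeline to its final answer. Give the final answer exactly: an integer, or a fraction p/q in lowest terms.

-4335

Part I: total draws C(10,5) = 252; complement C(6,5) = 6; favorable 252 - 6 = 246; P = 41/42; answer 41/42
Part II: A1 = 41/42; threaded value p + q = 83; r = 5700; 5700 = 2^2 * 3 * 5^2 * 19; number of divisors = (2+1) * (1+1) * (2+1) * (1+1) = 36; answer 36
Part III: A2 = 36; m = 5; T(2) = -2*(-18) - 3*(5) = 21; iterating: T(2)=21, T(3)=12, T(4)=-87, T(5)=138, T(6)=-15, T(7)=-384, T(8)=813, T(9)=-474, T(10)=-1491, T(11)=4404, T(12)=-4335; answer -4335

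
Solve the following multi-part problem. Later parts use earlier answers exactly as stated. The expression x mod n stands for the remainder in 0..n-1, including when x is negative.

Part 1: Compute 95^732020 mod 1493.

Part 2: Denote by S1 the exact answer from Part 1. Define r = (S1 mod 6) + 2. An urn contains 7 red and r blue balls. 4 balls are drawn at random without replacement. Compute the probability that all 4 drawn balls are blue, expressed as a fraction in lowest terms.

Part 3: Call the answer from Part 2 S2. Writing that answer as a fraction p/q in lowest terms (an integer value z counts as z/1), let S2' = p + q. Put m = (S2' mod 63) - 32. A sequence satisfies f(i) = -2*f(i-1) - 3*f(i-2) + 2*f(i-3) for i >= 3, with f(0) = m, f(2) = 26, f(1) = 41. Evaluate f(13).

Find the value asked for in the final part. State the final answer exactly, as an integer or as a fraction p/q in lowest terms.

Part 1: squarings mod 1493: 95^1=95, 95^2=67, 95^4=10, 95^8=100, 95^16=1042, 95^32=353, 95^64=690, 95^128=1326, 95^256=1015, 95^512=55, 95^1024=39, 95^2048=28, 95^4096=784, 95^8192=1033, 95^16384=1087, 95^32768=606, 95^65536=1451, 95^131072=271, 95^262144=284, 95^524288=34; 95^732020 = 95^4 * 95^16 * 95^32 * 95^64 * 95^256 * 95^512 * 95^2048 * 95^8192 * 95^65536 * 95^131072 * 95^524288 = 107 (mod 1493); answer 107
Part 2: S1 = 107; r = 7; total draws C(14,4) = 1001; favorable C(7,4) = 35; P = 5/143; answer 5/143
Part 3: S2 = 5/143; threaded value p + q = 148; m = -10; f(3) = -2*(26) - 3*(41) + 2*(-10) = -195; iterating: f(3)=-195, f(4)=394, f(5)=-151, f(6)=-1270, f(7)=3781, f(8)=-4054, f(9)=-5775, f(10)=31274, f(11)=-53331, f(12)=1290, f(13)=219961; answer 219961

219961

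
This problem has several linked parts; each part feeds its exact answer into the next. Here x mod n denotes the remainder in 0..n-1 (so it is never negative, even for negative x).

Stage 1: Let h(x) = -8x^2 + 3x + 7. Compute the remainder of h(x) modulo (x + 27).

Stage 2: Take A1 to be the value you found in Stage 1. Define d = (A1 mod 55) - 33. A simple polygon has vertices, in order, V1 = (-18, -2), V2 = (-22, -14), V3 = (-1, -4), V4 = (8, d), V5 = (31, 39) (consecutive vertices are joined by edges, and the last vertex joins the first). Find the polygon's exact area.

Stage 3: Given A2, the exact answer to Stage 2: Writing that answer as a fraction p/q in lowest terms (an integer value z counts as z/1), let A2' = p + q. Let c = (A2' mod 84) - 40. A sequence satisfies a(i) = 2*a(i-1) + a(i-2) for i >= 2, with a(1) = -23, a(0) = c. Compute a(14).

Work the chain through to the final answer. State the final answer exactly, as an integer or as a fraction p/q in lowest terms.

Stage 1: remainder = value at the root: -8*(-27)^2 + 3*(-27)^1 + 7 = (-5832) + (-81) + (7) = -5906; answer -5906
Stage 2: A1 = -5906; d = 1; cross terms: (-18*-14 - -22*-2)=208, (-22*-4 - -1*-14)=74, (-1*1 - 8*-4)=31, (8*39 - 31*1)=281, (31*-2 - -18*39)=640; twice the area = |1234| = 1234; area = 617; answer 617
Stage 3: A2 = 617; threaded value p + q = 618; c = -10; a(2) = 2*(-23) + 1*(-10) = -56; iterating: a(2)=-56, a(3)=-135, a(4)=-326, a(5)=-787, a(6)=-1900, a(7)=-4587, a(8)=-11074, a(9)=-26735, a(10)=-64544, a(11)=-155823, a(12)=-376190, a(13)=-908203, a(14)=-2192596; answer -2192596

-2192596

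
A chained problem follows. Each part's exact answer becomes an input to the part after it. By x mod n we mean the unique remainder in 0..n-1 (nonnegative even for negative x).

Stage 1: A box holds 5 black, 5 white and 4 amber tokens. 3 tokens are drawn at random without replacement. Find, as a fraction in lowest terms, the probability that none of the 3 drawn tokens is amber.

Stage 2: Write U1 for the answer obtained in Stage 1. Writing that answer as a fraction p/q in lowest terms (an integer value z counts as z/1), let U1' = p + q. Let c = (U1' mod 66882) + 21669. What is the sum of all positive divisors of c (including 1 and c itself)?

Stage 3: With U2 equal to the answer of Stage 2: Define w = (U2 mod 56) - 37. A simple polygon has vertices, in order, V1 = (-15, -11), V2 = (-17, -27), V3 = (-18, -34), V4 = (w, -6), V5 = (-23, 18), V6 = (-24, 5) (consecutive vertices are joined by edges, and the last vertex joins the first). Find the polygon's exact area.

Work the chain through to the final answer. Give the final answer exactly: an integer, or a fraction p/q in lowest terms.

546

Stage 1: total draws C(14,3) = 364; favorable C(10,3) = 120; P = 30/91; answer 30/91
Stage 2: U1 = 30/91; threaded value p + q = 121; c = 21790; 21790 = 2 * 5 * 2179; sigma = (1 + 2) * (1 + 5) * (1 + 2179) = 3 * 6 * 2180 = 39240; answer 39240
Stage 3: U2 = 39240; w = 3; cross terms: (-15*-27 - -17*-11)=218, (-17*-34 - -18*-27)=92, (-18*-6 - 3*-34)=210, (3*18 - -23*-6)=-84, (-23*5 - -24*18)=317, (-24*-11 - -15*5)=339; twice the area = |1092| = 1092; area = 546; answer 546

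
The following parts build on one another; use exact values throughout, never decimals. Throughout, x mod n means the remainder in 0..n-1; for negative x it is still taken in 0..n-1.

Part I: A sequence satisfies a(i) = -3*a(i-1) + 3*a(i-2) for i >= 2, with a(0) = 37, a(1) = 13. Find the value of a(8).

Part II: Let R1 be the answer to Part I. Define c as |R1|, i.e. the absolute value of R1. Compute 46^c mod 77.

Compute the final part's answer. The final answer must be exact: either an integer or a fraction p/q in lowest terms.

Part I: a(2) = -3*(13) + 3*(37) = 72; iterating: a(2)=72, a(3)=-177, a(4)=747, a(5)=-2772, a(6)=10557, a(7)=-39987, a(8)=151632; answer 151632
Part II: R1 = 151632; c = 151632; squarings mod 77: 46^1=46, 46^2=37, 46^4=60, 46^8=58, 46^16=53, 46^32=37, 46^64=60, 46^128=58, 46^256=53, 46^512=37, 46^1024=60, 46^2048=58, 46^4096=53, 46^8192=37, 46^16384=60, 46^32768=58, 46^65536=53, 46^131072=37; 46^151632 = 46^16 * 46^64 * 46^4096 * 46^16384 * 46^131072 = 15 (mod 77); answer 15

15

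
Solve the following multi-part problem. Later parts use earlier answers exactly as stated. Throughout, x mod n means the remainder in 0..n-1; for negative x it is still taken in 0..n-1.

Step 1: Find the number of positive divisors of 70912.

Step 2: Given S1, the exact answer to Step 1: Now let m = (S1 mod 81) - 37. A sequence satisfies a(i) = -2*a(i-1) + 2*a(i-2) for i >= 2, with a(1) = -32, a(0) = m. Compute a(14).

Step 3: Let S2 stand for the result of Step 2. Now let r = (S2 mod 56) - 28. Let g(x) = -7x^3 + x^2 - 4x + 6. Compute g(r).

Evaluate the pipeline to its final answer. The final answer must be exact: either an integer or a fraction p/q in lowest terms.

-442

Step 1: 70912 = 2^8 * 277; number of divisors = (8+1) * (1+1) = 18; answer 18
Step 2: S1 = 18; m = -19; a(2) = -2*(-32) + 2*(-19) = 26; iterating: a(2)=26, a(3)=-116, a(4)=284, a(5)=-800, a(6)=2168, a(7)=-5936, a(8)=16208, a(9)=-44288, a(10)=120992, a(11)=-330560, a(12)=903104, a(13)=-2467328, a(14)=6740864; answer 6740864
Step 3: S2 = 6740864; r = 4; -7*(4)^3 + 1*(4)^2 - 4*(4)^1 + 6 = (-448) + (16) + (-16) + (6) = -442; answer -442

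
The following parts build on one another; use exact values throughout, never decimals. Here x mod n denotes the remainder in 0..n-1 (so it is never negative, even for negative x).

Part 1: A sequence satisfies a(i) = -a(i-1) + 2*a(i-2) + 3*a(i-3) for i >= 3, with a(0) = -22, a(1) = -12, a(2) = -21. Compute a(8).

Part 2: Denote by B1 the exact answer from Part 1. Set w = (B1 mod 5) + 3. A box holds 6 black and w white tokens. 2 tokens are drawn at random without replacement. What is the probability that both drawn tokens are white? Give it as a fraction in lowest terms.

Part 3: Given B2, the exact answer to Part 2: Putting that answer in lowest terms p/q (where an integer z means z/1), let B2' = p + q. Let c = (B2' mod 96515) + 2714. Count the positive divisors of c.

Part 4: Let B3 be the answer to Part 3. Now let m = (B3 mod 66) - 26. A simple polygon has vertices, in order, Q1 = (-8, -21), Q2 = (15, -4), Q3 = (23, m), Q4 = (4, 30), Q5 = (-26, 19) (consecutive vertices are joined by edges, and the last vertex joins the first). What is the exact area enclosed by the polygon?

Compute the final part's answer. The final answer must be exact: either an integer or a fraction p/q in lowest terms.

Part 1: a(3) = -1*(-21) + 2*(-12) + 3*(-22) = -69; iterating: a(3)=-69, a(4)=-9, a(5)=-192, a(6)=-33, a(7)=-378, a(8)=-264; answer -264
Part 2: B1 = -264; w = 4; total draws C(10,2) = 45; favorable C(4,2) = 6; P = 2/15; answer 2/15
Part 3: B2 = 2/15; threaded value p + q = 17; c = 2731; 2731 is prime, so its only divisors are 1 and 2731; count = 2; answer 2
Part 4: B3 = 2; m = -24; cross terms: (-8*-4 - 15*-21)=347, (15*-24 - 23*-4)=-268, (23*30 - 4*-24)=786, (4*19 - -26*30)=856, (-26*-21 - -8*19)=698; twice the area = |2419| = 2419; area = 2419/2; answer 2419/2

2419/2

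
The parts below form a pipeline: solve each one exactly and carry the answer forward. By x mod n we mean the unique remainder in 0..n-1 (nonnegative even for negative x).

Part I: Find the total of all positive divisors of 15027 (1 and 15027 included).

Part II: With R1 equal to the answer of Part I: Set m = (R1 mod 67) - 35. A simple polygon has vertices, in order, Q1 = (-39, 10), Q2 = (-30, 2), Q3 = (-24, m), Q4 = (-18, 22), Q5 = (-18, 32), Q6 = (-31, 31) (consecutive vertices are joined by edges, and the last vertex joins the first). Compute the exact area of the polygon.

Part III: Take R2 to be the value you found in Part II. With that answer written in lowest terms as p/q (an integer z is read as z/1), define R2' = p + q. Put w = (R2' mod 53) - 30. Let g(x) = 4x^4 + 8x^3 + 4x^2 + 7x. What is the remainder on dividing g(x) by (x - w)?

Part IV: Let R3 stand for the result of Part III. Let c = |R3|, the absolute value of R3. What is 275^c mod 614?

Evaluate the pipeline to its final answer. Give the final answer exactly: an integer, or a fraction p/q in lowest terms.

97

Part I: 15027 = 3 * 5009; sigma = (1 + 3) * (1 + 5009) = 4 * 5010 = 20040; answer 20040
Part II: R1 = 20040; m = -28; cross terms: (-39*2 - -30*10)=222, (-30*-28 - -24*2)=888, (-24*22 - -18*-28)=-1032, (-18*32 - -18*22)=-180, (-18*31 - -31*32)=434, (-31*10 - -39*31)=899; twice the area = |1231| = 1231; area = 1231/2; answer 1231/2
Part III: R2 = 1231/2; threaded value p + q = 1233; w = -16; remainder = value at the root: 4*(-16)^4 + 8*(-16)^3 + 4*(-16)^2 + 7*(-16)^1 = (262144) + (-32768) + (1024) + (-112) = 230288; answer 230288
Part IV: R3 = 230288; c = 230288; squarings mod 614: 275^1=275, 275^2=103, 275^4=171, 275^8=383, 275^16=557, 275^32=179, 275^64=113, 275^128=489, 275^256=275, 275^512=103, 275^1024=171, 275^2048=383, 275^4096=557, 275^8192=179, 275^16384=113, 275^32768=489, 275^65536=275, 275^131072=103; 275^230288 = 275^16 * 275^128 * 275^256 * 275^512 * 275^32768 * 275^65536 * 275^131072 = 97 (mod 614); answer 97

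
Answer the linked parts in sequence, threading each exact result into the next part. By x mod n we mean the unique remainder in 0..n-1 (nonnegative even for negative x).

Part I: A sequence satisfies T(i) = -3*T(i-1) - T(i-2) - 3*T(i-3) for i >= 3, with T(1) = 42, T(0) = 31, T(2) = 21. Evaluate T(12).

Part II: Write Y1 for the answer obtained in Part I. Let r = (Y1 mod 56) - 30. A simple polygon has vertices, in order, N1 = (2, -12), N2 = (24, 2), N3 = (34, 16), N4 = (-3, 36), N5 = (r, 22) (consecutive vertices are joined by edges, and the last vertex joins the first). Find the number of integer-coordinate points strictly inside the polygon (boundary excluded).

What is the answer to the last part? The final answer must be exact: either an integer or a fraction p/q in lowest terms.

Part I: T(3) = -3*(21) - 1*(42) - 3*(31) = -198; iterating: T(3)=-198, T(4)=447, T(5)=-1206, T(6)=3765, T(7)=-11430, T(8)=34143, T(9)=-102294, T(10)=307029, T(11)=-921222, T(12)=2763519; answer 2763519
Part II: Y1 = 2763519; r = 1; cross terms: (2*2 - 24*-12)=292, (24*16 - 34*2)=316, (34*36 - -3*16)=1272, (-3*22 - 1*36)=-102, (1*-12 - 2*22)=-56; twice the area = |1722| = 1722; area = 861; boundary points = 2 + 2 + 1 + 2 + 1 = 8; strictly interior points = area - boundary/2 + 1 = 858; answer 858

858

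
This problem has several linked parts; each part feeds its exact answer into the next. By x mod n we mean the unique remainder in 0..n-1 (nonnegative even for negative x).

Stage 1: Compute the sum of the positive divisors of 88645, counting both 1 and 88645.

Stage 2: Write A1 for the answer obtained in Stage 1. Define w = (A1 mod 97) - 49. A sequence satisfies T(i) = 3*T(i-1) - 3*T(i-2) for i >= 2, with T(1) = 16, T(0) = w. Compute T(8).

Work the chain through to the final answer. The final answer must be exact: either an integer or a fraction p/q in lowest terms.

Stage 1: 88645 = 5 * 17729; sigma = (1 + 5) * (1 + 17729) = 6 * 17730 = 106380; answer 106380
Stage 2: A1 = 106380; w = 19; T(2) = 3*(16) - 3*(19) = -9; iterating: T(2)=-9, T(3)=-75, T(4)=-198, T(5)=-369, T(6)=-513, T(7)=-432, T(8)=243; answer 243

243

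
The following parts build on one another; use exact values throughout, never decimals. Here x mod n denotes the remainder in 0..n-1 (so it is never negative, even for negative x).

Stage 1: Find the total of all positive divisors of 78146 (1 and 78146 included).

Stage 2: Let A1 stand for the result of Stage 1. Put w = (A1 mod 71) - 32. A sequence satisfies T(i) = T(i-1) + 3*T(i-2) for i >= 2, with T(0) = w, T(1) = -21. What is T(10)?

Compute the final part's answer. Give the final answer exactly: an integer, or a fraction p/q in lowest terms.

-71583

Stage 1: 78146 = 2 * 41 * 953; sigma = (1 + 2) * (1 + 41) * (1 + 953) = 3 * 42 * 954 = 120204; answer 120204
Stage 2: A1 = 120204; w = -31; T(2) = 1*(-21) + 3*(-31) = -114; iterating: T(2)=-114, T(3)=-177, T(4)=-519, T(5)=-1050, T(6)=-2607, T(7)=-5757, T(8)=-13578, T(9)=-30849, T(10)=-71583; answer -71583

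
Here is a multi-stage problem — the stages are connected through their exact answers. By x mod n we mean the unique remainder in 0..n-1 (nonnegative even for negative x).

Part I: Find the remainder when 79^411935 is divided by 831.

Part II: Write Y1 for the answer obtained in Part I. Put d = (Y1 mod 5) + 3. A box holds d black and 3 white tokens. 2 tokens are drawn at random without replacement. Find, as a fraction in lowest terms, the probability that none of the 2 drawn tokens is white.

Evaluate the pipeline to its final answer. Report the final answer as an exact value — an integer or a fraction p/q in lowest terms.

Part I: squarings mod 831: 79^1=79, 79^2=424, 79^4=280, 79^8=286, 79^16=358, 79^32=190, 79^64=367, 79^128=67, 79^256=334, 79^512=202, 79^1024=85, 79^2048=577, 79^4096=529, 79^8192=625, 79^16384=55, 79^32768=532, 79^65536=484, 79^131072=745, 79^262144=748; 79^411935 = 79^1 * 79^2 * 79^4 * 79^8 * 79^16 * 79^256 * 79^2048 * 79^16384 * 79^131072 * 79^262144 = 514 (mod 831); answer 514
Part II: Y1 = 514; d = 7; total draws C(10,2) = 45; favorable C(7,2) = 21; P = 7/15; answer 7/15

7/15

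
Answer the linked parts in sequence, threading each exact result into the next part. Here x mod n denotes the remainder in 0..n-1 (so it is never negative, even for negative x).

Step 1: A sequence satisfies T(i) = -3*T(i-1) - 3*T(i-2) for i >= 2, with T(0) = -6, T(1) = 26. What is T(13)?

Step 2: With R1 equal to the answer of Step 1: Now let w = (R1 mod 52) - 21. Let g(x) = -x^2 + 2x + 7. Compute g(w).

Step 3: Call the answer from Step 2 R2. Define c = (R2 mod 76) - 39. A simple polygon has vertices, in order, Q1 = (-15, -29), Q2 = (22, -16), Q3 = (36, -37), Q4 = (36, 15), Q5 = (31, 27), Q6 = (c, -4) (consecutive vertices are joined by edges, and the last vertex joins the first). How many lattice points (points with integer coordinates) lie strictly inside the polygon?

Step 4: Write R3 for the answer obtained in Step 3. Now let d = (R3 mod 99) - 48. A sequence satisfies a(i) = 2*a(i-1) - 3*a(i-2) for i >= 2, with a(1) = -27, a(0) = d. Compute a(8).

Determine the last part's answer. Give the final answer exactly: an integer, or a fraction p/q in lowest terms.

Step 1: T(2) = -3*(26) - 3*(-6) = -60; iterating: T(2)=-60, T(3)=102, T(4)=-126, T(5)=72, T(6)=162, T(7)=-702, T(8)=1620, T(9)=-2754, T(10)=3402, T(11)=-1944, T(12)=-4374, T(13)=18954; answer 18954
Step 2: R1 = 18954; w = 5; -1*(5)^2 + 2*(5)^1 + 7 = (-25) + (10) + (7) = -8; answer -8
Step 3: R2 = -8; c = 29; cross terms: (-15*-16 - 22*-29)=878, (22*-37 - 36*-16)=-238, (36*15 - 36*-37)=1872, (36*27 - 31*15)=507, (31*-4 - 29*27)=-907, (29*-29 - -15*-4)=-901; twice the area = |1211| = 1211; area = 1211/2; boundary points = 1 + 7 + 52 + 1 + 1 + 1 = 63; strictly interior points = area - boundary/2 + 1 = 575; answer 575
Step 4: R3 = 575; d = 32; a(2) = 2*(-27) - 3*(32) = -150; iterating: a(2)=-150, a(3)=-219, a(4)=12, a(5)=681, a(6)=1326, a(7)=609, a(8)=-2760; answer -2760

-2760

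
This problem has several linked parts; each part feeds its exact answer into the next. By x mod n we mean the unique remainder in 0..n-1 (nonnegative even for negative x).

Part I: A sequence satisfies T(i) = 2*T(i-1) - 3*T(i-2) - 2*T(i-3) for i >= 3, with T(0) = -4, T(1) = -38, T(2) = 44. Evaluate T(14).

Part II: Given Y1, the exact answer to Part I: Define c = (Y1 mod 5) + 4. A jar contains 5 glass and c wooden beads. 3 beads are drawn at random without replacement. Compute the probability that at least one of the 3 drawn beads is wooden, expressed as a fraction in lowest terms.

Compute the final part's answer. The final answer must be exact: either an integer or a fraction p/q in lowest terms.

138/143

Part I: T(3) = 2*(44) - 3*(-38) - 2*(-4) = 210; iterating: T(3)=210, T(4)=364, T(5)=10, T(6)=-1492, T(7)=-3742, T(8)=-3028, T(9)=8154, T(10)=32876, T(11)=47346, T(12)=-20244, T(13)=-248278, T(14)=-530516; answer -530516
Part II: Y1 = -530516; c = 8; total draws C(13,3) = 286; complement C(5,3) = 10; favorable 286 - 10 = 276; P = 138/143; answer 138/143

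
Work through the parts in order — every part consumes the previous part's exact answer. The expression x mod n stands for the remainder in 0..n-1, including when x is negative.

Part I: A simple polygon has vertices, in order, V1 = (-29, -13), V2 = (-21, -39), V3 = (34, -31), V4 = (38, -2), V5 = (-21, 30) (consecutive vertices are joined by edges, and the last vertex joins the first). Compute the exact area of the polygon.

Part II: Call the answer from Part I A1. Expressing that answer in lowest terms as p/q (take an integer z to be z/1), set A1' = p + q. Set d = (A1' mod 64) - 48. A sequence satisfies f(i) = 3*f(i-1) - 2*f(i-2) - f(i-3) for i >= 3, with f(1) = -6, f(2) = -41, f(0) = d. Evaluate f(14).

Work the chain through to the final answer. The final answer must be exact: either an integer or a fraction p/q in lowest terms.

46614

Part I: cross terms: (-29*-39 - -21*-13)=858, (-21*-31 - 34*-39)=1977, (34*-2 - 38*-31)=1110, (38*30 - -21*-2)=1098, (-21*-13 - -29*30)=1143; twice the area = |6186| = 6186; area = 3093; answer 3093
Part II: A1 = 3093; threaded value p + q = 3094; d = -26; f(3) = 3*(-41) - 2*(-6) - 1*(-26) = -85; iterating: f(3)=-85, f(4)=-167, f(5)=-290, f(6)=-451, f(7)=-606, f(8)=-626, f(9)=-215, f(10)=1213, f(11)=4695, f(12)=11874, f(13)=25019, f(14)=46614; answer 46614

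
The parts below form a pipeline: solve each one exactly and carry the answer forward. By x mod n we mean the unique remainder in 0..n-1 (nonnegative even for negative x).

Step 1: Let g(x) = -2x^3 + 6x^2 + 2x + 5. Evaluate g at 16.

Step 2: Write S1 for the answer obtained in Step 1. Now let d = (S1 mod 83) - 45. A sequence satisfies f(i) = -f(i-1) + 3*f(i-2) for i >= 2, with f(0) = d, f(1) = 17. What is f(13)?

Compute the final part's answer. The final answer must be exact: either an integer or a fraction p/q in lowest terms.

685073

Step 1: -2*(16)^3 + 6*(16)^2 + 2*(16)^1 + 5 = (-8192) + (1536) + (32) + (5) = -6619; answer -6619
Step 2: S1 = -6619; d = -24; f(2) = -1*(17) + 3*(-24) = -89; iterating: f(2)=-89, f(3)=140, f(4)=-407, f(5)=827, f(6)=-2048, f(7)=4529, f(8)=-10673, f(9)=24260, f(10)=-56279, f(11)=129059, f(12)=-297896, f(13)=685073; answer 685073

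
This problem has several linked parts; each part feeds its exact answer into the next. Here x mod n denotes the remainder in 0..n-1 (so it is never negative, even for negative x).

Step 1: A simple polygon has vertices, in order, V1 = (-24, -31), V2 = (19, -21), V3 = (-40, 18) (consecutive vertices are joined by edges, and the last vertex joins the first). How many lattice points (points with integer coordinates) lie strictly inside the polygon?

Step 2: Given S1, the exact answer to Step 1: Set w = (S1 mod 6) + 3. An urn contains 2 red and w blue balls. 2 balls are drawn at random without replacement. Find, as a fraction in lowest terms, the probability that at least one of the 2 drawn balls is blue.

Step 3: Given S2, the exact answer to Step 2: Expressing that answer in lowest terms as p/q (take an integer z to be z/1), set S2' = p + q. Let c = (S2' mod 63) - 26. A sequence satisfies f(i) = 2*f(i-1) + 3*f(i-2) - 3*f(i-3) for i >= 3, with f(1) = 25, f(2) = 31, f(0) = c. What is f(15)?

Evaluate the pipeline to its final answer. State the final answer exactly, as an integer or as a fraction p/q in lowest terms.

17726849

Step 1: cross terms: (-24*-21 - 19*-31)=1093, (19*18 - -40*-21)=-498, (-40*-31 - -24*18)=1672; twice the area = |2267| = 2267; area = 2267/2; boundary points = 1 + 1 + 1 = 3; strictly interior points = area - boundary/2 + 1 = 1133; answer 1133
Step 2: S1 = 1133; w = 8; total draws C(10,2) = 45; complement C(2,2) = 1; favorable 45 - 1 = 44; P = 44/45; answer 44/45
Step 3: S2 = 44/45; threaded value p + q = 89; c = 0; f(3) = 2*(31) + 3*(25) - 3*(0) = 137; iterating: f(3)=137, f(4)=292, f(5)=902, f(6)=2269, f(7)=6368, f(8)=16837, f(9)=45971, f(10)=123349, f(11)=334100, f(12)=900334, f(13)=2432921, f(14)=6564544, f(15)=17726849; answer 17726849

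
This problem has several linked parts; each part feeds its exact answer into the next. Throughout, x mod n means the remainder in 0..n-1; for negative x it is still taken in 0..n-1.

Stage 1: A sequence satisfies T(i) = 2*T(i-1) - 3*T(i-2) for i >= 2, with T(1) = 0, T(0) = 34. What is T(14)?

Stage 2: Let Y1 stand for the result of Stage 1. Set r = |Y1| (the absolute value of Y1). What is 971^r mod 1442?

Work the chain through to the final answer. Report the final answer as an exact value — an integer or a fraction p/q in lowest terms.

1

Stage 1: T(2) = 2*(0) - 3*(34) = -102; iterating: T(2)=-102, T(3)=-204, T(4)=-102, T(5)=408, T(6)=1122, T(7)=1020, T(8)=-1326, T(9)=-5712, T(10)=-7446, T(11)=2244, T(12)=26826, T(13)=46920, T(14)=13362; answer 13362
Stage 2: Y1 = 13362; r = 13362; squarings mod 1442: 971^1=971, 971^2=1215, 971^4=1059, 971^8=1047, 971^16=289, 971^32=1327, 971^64=247, 971^128=445, 971^256=471, 971^512=1215, 971^1024=1059, 971^2048=1047, 971^4096=289, 971^8192=1327; 971^13362 = 971^2 * 971^16 * 971^32 * 971^1024 * 971^4096 * 971^8192 = 1 (mod 1442); answer 1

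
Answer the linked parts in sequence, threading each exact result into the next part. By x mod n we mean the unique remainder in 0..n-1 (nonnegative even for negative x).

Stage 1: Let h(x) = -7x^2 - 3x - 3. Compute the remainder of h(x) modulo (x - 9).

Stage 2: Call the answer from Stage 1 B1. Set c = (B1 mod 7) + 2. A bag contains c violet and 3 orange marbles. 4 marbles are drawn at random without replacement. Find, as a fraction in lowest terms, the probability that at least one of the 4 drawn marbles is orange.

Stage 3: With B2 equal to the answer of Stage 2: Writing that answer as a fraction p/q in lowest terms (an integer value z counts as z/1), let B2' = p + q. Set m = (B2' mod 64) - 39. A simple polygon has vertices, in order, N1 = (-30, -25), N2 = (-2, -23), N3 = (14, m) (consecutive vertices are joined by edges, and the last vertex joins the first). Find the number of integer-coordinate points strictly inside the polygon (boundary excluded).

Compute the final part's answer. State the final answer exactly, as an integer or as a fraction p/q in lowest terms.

Stage 1: remainder = value at the root: -7*(9)^2 - 3*(9)^1 - 3 = (-567) + (-27) + (-3) = -597; answer -597
Stage 2: B1 = -597; c = 7; total draws C(10,4) = 210; complement C(7,4) = 35; favorable 210 - 35 = 175; P = 5/6; answer 5/6
Stage 3: B2 = 5/6; threaded value p + q = 11; m = -28; cross terms: (-30*-23 - -2*-25)=640, (-2*-28 - 14*-23)=378, (14*-25 - -30*-28)=-1190; twice the area = |-172| = 172; area = 86; boundary points = 2 + 1 + 1 = 4; strictly interior points = area - boundary/2 + 1 = 85; answer 85

85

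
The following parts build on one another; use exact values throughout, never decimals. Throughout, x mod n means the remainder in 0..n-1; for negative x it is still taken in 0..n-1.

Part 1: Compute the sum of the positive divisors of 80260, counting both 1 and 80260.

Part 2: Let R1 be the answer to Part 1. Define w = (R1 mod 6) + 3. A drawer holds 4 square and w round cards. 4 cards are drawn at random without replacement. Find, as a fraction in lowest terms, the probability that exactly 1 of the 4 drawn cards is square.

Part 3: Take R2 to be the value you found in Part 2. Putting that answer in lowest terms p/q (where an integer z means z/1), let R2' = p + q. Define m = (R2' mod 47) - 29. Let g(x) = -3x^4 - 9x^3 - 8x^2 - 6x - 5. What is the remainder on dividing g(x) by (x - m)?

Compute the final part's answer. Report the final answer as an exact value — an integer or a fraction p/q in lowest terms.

Part 1: 80260 = 2^2 * 5 * 4013; sigma = (1 + 2 + 4) * (1 + 5) * (1 + 4013) = 7 * 6 * 4014 = 168588; answer 168588
Part 2: R1 = 168588; w = 3; total draws C(7,4) = 35; favorable C(4,1)*C(3,3) = 4; P = 4/35; answer 4/35
Part 3: R2 = 4/35; threaded value p + q = 39; m = 10; remainder = value at the root: -3*(10)^4 - 9*(10)^3 - 8*(10)^2 - 6*(10)^1 - 5 = (-30000) + (-9000) + (-800) + (-60) + (-5) = -39865; answer -39865

-39865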